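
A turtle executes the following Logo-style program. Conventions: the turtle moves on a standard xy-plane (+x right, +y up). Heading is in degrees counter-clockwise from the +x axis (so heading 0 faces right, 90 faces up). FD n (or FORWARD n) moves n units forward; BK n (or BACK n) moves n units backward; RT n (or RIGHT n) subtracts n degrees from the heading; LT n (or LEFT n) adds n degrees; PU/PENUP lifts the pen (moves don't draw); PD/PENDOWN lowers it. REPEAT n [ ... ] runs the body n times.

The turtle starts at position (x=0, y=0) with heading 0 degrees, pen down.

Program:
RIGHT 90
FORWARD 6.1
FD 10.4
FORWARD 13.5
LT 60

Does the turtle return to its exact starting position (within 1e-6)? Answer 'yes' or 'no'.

Executing turtle program step by step:
Start: pos=(0,0), heading=0, pen down
RT 90: heading 0 -> 270
FD 6.1: (0,0) -> (0,-6.1) [heading=270, draw]
FD 10.4: (0,-6.1) -> (0,-16.5) [heading=270, draw]
FD 13.5: (0,-16.5) -> (0,-30) [heading=270, draw]
LT 60: heading 270 -> 330
Final: pos=(0,-30), heading=330, 3 segment(s) drawn

Start position: (0, 0)
Final position: (0, -30)
Distance = 30; >= 1e-6 -> NOT closed

Answer: no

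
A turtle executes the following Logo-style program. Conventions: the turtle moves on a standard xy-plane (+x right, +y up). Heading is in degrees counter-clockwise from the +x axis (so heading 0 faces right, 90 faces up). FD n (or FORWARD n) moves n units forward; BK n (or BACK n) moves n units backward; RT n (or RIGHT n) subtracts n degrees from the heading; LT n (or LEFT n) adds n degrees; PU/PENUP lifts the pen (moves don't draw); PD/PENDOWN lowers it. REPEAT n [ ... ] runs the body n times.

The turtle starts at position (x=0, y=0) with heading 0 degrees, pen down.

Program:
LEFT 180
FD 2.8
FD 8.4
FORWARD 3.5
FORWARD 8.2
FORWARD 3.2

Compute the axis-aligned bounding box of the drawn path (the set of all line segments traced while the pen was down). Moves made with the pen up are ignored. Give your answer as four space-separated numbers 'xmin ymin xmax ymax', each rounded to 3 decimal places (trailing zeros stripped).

Answer: -26.1 0 0 0

Derivation:
Executing turtle program step by step:
Start: pos=(0,0), heading=0, pen down
LT 180: heading 0 -> 180
FD 2.8: (0,0) -> (-2.8,0) [heading=180, draw]
FD 8.4: (-2.8,0) -> (-11.2,0) [heading=180, draw]
FD 3.5: (-11.2,0) -> (-14.7,0) [heading=180, draw]
FD 8.2: (-14.7,0) -> (-22.9,0) [heading=180, draw]
FD 3.2: (-22.9,0) -> (-26.1,0) [heading=180, draw]
Final: pos=(-26.1,0), heading=180, 5 segment(s) drawn

Segment endpoints: x in {-26.1, -22.9, -14.7, -11.2, -2.8, 0}, y in {0, 0, 0, 0, 0, 0}
xmin=-26.1, ymin=0, xmax=0, ymax=0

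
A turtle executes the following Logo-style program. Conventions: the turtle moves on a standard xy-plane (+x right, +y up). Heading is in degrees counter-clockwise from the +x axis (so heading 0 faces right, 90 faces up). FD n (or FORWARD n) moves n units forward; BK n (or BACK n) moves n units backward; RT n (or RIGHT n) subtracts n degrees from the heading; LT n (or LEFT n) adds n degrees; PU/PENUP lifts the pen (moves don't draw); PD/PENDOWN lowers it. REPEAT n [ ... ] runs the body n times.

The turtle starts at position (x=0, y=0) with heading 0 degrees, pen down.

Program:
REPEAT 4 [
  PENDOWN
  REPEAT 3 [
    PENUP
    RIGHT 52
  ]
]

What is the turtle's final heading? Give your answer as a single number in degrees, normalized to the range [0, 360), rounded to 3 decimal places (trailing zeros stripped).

Executing turtle program step by step:
Start: pos=(0,0), heading=0, pen down
REPEAT 4 [
  -- iteration 1/4 --
  PD: pen down
  REPEAT 3 [
    -- iteration 1/3 --
    PU: pen up
    RT 52: heading 0 -> 308
    -- iteration 2/3 --
    PU: pen up
    RT 52: heading 308 -> 256
    -- iteration 3/3 --
    PU: pen up
    RT 52: heading 256 -> 204
  ]
  -- iteration 2/4 --
  PD: pen down
  REPEAT 3 [
    -- iteration 1/3 --
    PU: pen up
    RT 52: heading 204 -> 152
    -- iteration 2/3 --
    PU: pen up
    RT 52: heading 152 -> 100
    -- iteration 3/3 --
    PU: pen up
    RT 52: heading 100 -> 48
  ]
  -- iteration 3/4 --
  PD: pen down
  REPEAT 3 [
    -- iteration 1/3 --
    PU: pen up
    RT 52: heading 48 -> 356
    -- iteration 2/3 --
    PU: pen up
    RT 52: heading 356 -> 304
    -- iteration 3/3 --
    PU: pen up
    RT 52: heading 304 -> 252
  ]
  -- iteration 4/4 --
  PD: pen down
  REPEAT 3 [
    -- iteration 1/3 --
    PU: pen up
    RT 52: heading 252 -> 200
    -- iteration 2/3 --
    PU: pen up
    RT 52: heading 200 -> 148
    -- iteration 3/3 --
    PU: pen up
    RT 52: heading 148 -> 96
  ]
]
Final: pos=(0,0), heading=96, 0 segment(s) drawn

Answer: 96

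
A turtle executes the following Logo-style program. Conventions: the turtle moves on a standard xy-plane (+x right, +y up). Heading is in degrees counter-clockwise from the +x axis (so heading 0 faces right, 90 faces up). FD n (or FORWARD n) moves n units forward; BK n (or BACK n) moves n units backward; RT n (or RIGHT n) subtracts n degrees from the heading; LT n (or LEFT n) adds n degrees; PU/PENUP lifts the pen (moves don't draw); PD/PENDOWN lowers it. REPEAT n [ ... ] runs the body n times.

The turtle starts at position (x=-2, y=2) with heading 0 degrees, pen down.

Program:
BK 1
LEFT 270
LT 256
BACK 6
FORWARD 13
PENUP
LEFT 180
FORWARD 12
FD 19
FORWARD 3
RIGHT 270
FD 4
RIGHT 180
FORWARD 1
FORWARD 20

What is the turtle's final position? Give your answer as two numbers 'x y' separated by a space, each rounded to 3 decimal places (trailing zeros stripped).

Answer: 19.085 -21.027

Derivation:
Executing turtle program step by step:
Start: pos=(-2,2), heading=0, pen down
BK 1: (-2,2) -> (-3,2) [heading=0, draw]
LT 270: heading 0 -> 270
LT 256: heading 270 -> 166
BK 6: (-3,2) -> (2.822,0.548) [heading=166, draw]
FD 13: (2.822,0.548) -> (-9.792,3.693) [heading=166, draw]
PU: pen up
LT 180: heading 166 -> 346
FD 12: (-9.792,3.693) -> (1.851,0.79) [heading=346, move]
FD 19: (1.851,0.79) -> (20.287,-3.806) [heading=346, move]
FD 3: (20.287,-3.806) -> (23.198,-4.532) [heading=346, move]
RT 270: heading 346 -> 76
FD 4: (23.198,-4.532) -> (24.166,-0.651) [heading=76, move]
RT 180: heading 76 -> 256
FD 1: (24.166,-0.651) -> (23.924,-1.621) [heading=256, move]
FD 20: (23.924,-1.621) -> (19.085,-21.027) [heading=256, move]
Final: pos=(19.085,-21.027), heading=256, 3 segment(s) drawn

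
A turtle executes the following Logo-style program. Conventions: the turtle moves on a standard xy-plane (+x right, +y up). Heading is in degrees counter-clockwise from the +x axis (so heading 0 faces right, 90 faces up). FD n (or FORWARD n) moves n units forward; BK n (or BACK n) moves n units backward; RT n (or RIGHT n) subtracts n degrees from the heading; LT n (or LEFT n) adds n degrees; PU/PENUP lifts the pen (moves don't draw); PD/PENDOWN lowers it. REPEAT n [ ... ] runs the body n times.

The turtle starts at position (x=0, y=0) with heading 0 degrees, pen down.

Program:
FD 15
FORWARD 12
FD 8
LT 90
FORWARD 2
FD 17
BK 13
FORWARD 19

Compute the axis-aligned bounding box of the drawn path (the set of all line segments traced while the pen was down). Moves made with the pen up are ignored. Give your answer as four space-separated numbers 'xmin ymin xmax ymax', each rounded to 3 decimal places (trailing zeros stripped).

Answer: 0 0 35 25

Derivation:
Executing turtle program step by step:
Start: pos=(0,0), heading=0, pen down
FD 15: (0,0) -> (15,0) [heading=0, draw]
FD 12: (15,0) -> (27,0) [heading=0, draw]
FD 8: (27,0) -> (35,0) [heading=0, draw]
LT 90: heading 0 -> 90
FD 2: (35,0) -> (35,2) [heading=90, draw]
FD 17: (35,2) -> (35,19) [heading=90, draw]
BK 13: (35,19) -> (35,6) [heading=90, draw]
FD 19: (35,6) -> (35,25) [heading=90, draw]
Final: pos=(35,25), heading=90, 7 segment(s) drawn

Segment endpoints: x in {0, 15, 27, 35}, y in {0, 2, 6, 19, 25}
xmin=0, ymin=0, xmax=35, ymax=25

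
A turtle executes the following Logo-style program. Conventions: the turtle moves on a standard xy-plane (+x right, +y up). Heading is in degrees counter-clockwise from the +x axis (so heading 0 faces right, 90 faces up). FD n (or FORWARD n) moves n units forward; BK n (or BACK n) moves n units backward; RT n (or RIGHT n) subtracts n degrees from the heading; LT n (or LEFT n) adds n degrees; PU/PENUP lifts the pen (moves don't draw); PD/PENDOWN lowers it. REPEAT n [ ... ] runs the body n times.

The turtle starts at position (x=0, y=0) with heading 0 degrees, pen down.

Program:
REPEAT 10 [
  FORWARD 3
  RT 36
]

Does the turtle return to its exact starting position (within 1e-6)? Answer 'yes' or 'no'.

Executing turtle program step by step:
Start: pos=(0,0), heading=0, pen down
REPEAT 10 [
  -- iteration 1/10 --
  FD 3: (0,0) -> (3,0) [heading=0, draw]
  RT 36: heading 0 -> 324
  -- iteration 2/10 --
  FD 3: (3,0) -> (5.427,-1.763) [heading=324, draw]
  RT 36: heading 324 -> 288
  -- iteration 3/10 --
  FD 3: (5.427,-1.763) -> (6.354,-4.617) [heading=288, draw]
  RT 36: heading 288 -> 252
  -- iteration 4/10 --
  FD 3: (6.354,-4.617) -> (5.427,-7.47) [heading=252, draw]
  RT 36: heading 252 -> 216
  -- iteration 5/10 --
  FD 3: (5.427,-7.47) -> (3,-9.233) [heading=216, draw]
  RT 36: heading 216 -> 180
  -- iteration 6/10 --
  FD 3: (3,-9.233) -> (0,-9.233) [heading=180, draw]
  RT 36: heading 180 -> 144
  -- iteration 7/10 --
  FD 3: (0,-9.233) -> (-2.427,-7.47) [heading=144, draw]
  RT 36: heading 144 -> 108
  -- iteration 8/10 --
  FD 3: (-2.427,-7.47) -> (-3.354,-4.617) [heading=108, draw]
  RT 36: heading 108 -> 72
  -- iteration 9/10 --
  FD 3: (-3.354,-4.617) -> (-2.427,-1.763) [heading=72, draw]
  RT 36: heading 72 -> 36
  -- iteration 10/10 --
  FD 3: (-2.427,-1.763) -> (0,0) [heading=36, draw]
  RT 36: heading 36 -> 0
]
Final: pos=(0,0), heading=0, 10 segment(s) drawn

Start position: (0, 0)
Final position: (0, 0)
Distance = 0; < 1e-6 -> CLOSED

Answer: yes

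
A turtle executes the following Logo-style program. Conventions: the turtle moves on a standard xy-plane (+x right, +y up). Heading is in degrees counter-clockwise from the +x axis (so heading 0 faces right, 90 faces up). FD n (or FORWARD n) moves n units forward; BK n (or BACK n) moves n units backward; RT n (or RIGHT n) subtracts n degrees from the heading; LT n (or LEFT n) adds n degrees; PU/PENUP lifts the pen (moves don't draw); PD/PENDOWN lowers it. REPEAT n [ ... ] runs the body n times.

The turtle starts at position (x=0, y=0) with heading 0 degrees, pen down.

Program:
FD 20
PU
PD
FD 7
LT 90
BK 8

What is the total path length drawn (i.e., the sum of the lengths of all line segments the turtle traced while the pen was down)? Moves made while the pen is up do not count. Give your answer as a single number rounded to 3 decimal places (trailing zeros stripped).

Answer: 35

Derivation:
Executing turtle program step by step:
Start: pos=(0,0), heading=0, pen down
FD 20: (0,0) -> (20,0) [heading=0, draw]
PU: pen up
PD: pen down
FD 7: (20,0) -> (27,0) [heading=0, draw]
LT 90: heading 0 -> 90
BK 8: (27,0) -> (27,-8) [heading=90, draw]
Final: pos=(27,-8), heading=90, 3 segment(s) drawn

Segment lengths:
  seg 1: (0,0) -> (20,0), length = 20
  seg 2: (20,0) -> (27,0), length = 7
  seg 3: (27,0) -> (27,-8), length = 8
Total = 35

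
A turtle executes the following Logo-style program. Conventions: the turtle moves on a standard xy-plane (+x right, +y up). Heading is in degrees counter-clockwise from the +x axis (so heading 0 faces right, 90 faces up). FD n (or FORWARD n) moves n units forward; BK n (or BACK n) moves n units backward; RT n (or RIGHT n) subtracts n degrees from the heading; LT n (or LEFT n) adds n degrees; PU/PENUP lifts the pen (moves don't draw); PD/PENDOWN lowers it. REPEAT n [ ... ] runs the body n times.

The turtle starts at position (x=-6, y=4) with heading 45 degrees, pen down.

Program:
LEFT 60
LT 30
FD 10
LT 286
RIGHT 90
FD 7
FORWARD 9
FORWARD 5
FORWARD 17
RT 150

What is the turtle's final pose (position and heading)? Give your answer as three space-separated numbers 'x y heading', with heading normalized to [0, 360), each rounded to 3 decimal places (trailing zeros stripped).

Answer: 20.164 -7.352 181

Derivation:
Executing turtle program step by step:
Start: pos=(-6,4), heading=45, pen down
LT 60: heading 45 -> 105
LT 30: heading 105 -> 135
FD 10: (-6,4) -> (-13.071,11.071) [heading=135, draw]
LT 286: heading 135 -> 61
RT 90: heading 61 -> 331
FD 7: (-13.071,11.071) -> (-6.949,7.677) [heading=331, draw]
FD 9: (-6.949,7.677) -> (0.923,3.314) [heading=331, draw]
FD 5: (0.923,3.314) -> (5.296,0.89) [heading=331, draw]
FD 17: (5.296,0.89) -> (20.164,-7.352) [heading=331, draw]
RT 150: heading 331 -> 181
Final: pos=(20.164,-7.352), heading=181, 5 segment(s) drawn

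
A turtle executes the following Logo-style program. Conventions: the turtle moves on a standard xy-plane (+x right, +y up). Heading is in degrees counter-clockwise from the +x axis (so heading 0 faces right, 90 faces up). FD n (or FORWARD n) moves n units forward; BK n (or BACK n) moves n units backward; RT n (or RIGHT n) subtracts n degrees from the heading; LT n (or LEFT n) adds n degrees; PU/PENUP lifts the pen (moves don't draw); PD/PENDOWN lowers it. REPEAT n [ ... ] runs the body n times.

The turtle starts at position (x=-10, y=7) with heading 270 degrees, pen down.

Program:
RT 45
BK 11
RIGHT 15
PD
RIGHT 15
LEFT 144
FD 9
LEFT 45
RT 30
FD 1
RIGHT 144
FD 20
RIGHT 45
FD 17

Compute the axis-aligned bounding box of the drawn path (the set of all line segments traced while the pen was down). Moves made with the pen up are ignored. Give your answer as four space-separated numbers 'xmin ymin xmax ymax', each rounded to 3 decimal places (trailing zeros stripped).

Answer: -26.566 1.448 7.175 14.778

Derivation:
Executing turtle program step by step:
Start: pos=(-10,7), heading=270, pen down
RT 45: heading 270 -> 225
BK 11: (-10,7) -> (-2.222,14.778) [heading=225, draw]
RT 15: heading 225 -> 210
PD: pen down
RT 15: heading 210 -> 195
LT 144: heading 195 -> 339
FD 9: (-2.222,14.778) -> (6.18,11.553) [heading=339, draw]
LT 45: heading 339 -> 24
RT 30: heading 24 -> 354
FD 1: (6.18,11.553) -> (7.175,11.448) [heading=354, draw]
RT 144: heading 354 -> 210
FD 20: (7.175,11.448) -> (-10.146,1.448) [heading=210, draw]
RT 45: heading 210 -> 165
FD 17: (-10.146,1.448) -> (-26.566,5.848) [heading=165, draw]
Final: pos=(-26.566,5.848), heading=165, 5 segment(s) drawn

Segment endpoints: x in {-26.566, -10.146, -10, -2.222, 6.18, 7.175}, y in {1.448, 5.848, 7, 11.448, 11.553, 14.778}
xmin=-26.566, ymin=1.448, xmax=7.175, ymax=14.778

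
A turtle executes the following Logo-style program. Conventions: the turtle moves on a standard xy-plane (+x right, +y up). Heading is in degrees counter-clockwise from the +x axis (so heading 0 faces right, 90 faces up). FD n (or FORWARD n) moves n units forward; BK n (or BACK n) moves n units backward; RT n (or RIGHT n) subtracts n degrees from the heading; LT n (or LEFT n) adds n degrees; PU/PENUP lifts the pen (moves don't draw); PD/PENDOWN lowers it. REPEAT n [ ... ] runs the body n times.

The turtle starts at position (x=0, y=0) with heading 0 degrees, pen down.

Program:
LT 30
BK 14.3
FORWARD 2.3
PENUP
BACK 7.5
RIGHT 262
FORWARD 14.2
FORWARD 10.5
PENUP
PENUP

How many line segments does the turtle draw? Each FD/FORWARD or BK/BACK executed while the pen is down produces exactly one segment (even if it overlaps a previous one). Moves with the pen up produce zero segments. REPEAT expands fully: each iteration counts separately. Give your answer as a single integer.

Answer: 2

Derivation:
Executing turtle program step by step:
Start: pos=(0,0), heading=0, pen down
LT 30: heading 0 -> 30
BK 14.3: (0,0) -> (-12.384,-7.15) [heading=30, draw]
FD 2.3: (-12.384,-7.15) -> (-10.392,-6) [heading=30, draw]
PU: pen up
BK 7.5: (-10.392,-6) -> (-16.887,-9.75) [heading=30, move]
RT 262: heading 30 -> 128
FD 14.2: (-16.887,-9.75) -> (-25.63,1.44) [heading=128, move]
FD 10.5: (-25.63,1.44) -> (-32.094,9.714) [heading=128, move]
PU: pen up
PU: pen up
Final: pos=(-32.094,9.714), heading=128, 2 segment(s) drawn
Segments drawn: 2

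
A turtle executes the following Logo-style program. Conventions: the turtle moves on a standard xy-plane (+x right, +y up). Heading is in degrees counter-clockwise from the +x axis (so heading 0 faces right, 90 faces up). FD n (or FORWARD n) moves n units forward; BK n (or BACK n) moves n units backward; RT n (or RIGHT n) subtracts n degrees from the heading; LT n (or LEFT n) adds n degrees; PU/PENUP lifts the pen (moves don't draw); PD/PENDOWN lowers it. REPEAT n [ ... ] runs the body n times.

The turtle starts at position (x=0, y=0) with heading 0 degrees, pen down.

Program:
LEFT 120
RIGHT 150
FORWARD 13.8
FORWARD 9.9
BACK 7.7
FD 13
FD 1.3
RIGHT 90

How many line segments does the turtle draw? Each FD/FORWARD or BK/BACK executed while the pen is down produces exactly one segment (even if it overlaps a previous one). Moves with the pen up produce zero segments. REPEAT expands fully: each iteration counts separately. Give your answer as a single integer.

Answer: 5

Derivation:
Executing turtle program step by step:
Start: pos=(0,0), heading=0, pen down
LT 120: heading 0 -> 120
RT 150: heading 120 -> 330
FD 13.8: (0,0) -> (11.951,-6.9) [heading=330, draw]
FD 9.9: (11.951,-6.9) -> (20.525,-11.85) [heading=330, draw]
BK 7.7: (20.525,-11.85) -> (13.856,-8) [heading=330, draw]
FD 13: (13.856,-8) -> (25.115,-14.5) [heading=330, draw]
FD 1.3: (25.115,-14.5) -> (26.241,-15.15) [heading=330, draw]
RT 90: heading 330 -> 240
Final: pos=(26.241,-15.15), heading=240, 5 segment(s) drawn
Segments drawn: 5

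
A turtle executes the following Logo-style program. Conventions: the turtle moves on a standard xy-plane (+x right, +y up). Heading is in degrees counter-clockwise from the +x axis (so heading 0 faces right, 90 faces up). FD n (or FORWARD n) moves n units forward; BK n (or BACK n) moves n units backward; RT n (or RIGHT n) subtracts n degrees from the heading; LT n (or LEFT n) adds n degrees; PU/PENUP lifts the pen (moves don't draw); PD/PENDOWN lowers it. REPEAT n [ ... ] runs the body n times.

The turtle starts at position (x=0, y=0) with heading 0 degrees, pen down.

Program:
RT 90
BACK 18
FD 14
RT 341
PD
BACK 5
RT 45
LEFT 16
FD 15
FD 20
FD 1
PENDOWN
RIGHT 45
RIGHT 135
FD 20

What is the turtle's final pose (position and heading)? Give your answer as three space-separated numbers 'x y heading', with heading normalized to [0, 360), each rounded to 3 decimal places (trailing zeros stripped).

Answer: -4.406 -7.029 80

Derivation:
Executing turtle program step by step:
Start: pos=(0,0), heading=0, pen down
RT 90: heading 0 -> 270
BK 18: (0,0) -> (0,18) [heading=270, draw]
FD 14: (0,18) -> (0,4) [heading=270, draw]
RT 341: heading 270 -> 289
PD: pen down
BK 5: (0,4) -> (-1.628,8.728) [heading=289, draw]
RT 45: heading 289 -> 244
LT 16: heading 244 -> 260
FD 15: (-1.628,8.728) -> (-4.233,-6.045) [heading=260, draw]
FD 20: (-4.233,-6.045) -> (-7.706,-25.741) [heading=260, draw]
FD 1: (-7.706,-25.741) -> (-7.879,-26.725) [heading=260, draw]
PD: pen down
RT 45: heading 260 -> 215
RT 135: heading 215 -> 80
FD 20: (-7.879,-26.725) -> (-4.406,-7.029) [heading=80, draw]
Final: pos=(-4.406,-7.029), heading=80, 7 segment(s) drawn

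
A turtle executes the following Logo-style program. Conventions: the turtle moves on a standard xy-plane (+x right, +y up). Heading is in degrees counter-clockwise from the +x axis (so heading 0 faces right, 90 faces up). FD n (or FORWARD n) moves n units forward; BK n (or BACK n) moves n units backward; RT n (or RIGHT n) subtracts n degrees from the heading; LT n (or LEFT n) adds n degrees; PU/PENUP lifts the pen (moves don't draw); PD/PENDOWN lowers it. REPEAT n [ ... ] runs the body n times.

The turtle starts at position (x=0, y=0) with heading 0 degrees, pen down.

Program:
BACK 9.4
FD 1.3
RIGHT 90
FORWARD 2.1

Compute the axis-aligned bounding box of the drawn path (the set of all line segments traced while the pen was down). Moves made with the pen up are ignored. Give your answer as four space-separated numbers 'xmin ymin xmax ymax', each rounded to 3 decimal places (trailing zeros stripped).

Answer: -9.4 -2.1 0 0

Derivation:
Executing turtle program step by step:
Start: pos=(0,0), heading=0, pen down
BK 9.4: (0,0) -> (-9.4,0) [heading=0, draw]
FD 1.3: (-9.4,0) -> (-8.1,0) [heading=0, draw]
RT 90: heading 0 -> 270
FD 2.1: (-8.1,0) -> (-8.1,-2.1) [heading=270, draw]
Final: pos=(-8.1,-2.1), heading=270, 3 segment(s) drawn

Segment endpoints: x in {-9.4, -8.1, 0}, y in {-2.1, 0}
xmin=-9.4, ymin=-2.1, xmax=0, ymax=0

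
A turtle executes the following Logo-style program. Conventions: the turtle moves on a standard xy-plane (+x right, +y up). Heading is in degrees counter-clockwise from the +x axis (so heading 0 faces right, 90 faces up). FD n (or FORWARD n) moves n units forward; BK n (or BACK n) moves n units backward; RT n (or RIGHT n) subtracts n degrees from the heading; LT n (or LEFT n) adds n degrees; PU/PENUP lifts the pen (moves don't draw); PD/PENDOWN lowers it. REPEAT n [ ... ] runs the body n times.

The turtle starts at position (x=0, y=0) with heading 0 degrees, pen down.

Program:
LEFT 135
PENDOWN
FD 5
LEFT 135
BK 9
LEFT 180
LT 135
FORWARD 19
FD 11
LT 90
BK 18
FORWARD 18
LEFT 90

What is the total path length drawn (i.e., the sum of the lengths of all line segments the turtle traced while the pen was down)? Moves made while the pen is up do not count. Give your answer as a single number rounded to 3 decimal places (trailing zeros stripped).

Answer: 80

Derivation:
Executing turtle program step by step:
Start: pos=(0,0), heading=0, pen down
LT 135: heading 0 -> 135
PD: pen down
FD 5: (0,0) -> (-3.536,3.536) [heading=135, draw]
LT 135: heading 135 -> 270
BK 9: (-3.536,3.536) -> (-3.536,12.536) [heading=270, draw]
LT 180: heading 270 -> 90
LT 135: heading 90 -> 225
FD 19: (-3.536,12.536) -> (-16.971,-0.899) [heading=225, draw]
FD 11: (-16.971,-0.899) -> (-24.749,-8.678) [heading=225, draw]
LT 90: heading 225 -> 315
BK 18: (-24.749,-8.678) -> (-37.477,4.05) [heading=315, draw]
FD 18: (-37.477,4.05) -> (-24.749,-8.678) [heading=315, draw]
LT 90: heading 315 -> 45
Final: pos=(-24.749,-8.678), heading=45, 6 segment(s) drawn

Segment lengths:
  seg 1: (0,0) -> (-3.536,3.536), length = 5
  seg 2: (-3.536,3.536) -> (-3.536,12.536), length = 9
  seg 3: (-3.536,12.536) -> (-16.971,-0.899), length = 19
  seg 4: (-16.971,-0.899) -> (-24.749,-8.678), length = 11
  seg 5: (-24.749,-8.678) -> (-37.477,4.05), length = 18
  seg 6: (-37.477,4.05) -> (-24.749,-8.678), length = 18
Total = 80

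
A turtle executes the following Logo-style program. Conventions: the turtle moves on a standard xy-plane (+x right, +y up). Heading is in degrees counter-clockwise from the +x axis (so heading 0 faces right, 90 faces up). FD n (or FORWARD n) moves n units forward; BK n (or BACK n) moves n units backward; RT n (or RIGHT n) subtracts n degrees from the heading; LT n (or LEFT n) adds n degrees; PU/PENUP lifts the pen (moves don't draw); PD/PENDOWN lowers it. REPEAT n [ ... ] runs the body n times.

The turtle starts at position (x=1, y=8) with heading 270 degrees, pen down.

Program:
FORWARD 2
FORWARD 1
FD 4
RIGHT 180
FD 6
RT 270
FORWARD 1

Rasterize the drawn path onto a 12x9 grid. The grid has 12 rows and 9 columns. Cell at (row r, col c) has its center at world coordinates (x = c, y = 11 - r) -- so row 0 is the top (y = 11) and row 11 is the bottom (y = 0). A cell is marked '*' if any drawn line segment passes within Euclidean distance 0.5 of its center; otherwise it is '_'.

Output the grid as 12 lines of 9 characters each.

Segment 0: (1,8) -> (1,6)
Segment 1: (1,6) -> (1,5)
Segment 2: (1,5) -> (1,1)
Segment 3: (1,1) -> (1,7)
Segment 4: (1,7) -> (-0,7)

Answer: _________
_________
_________
_*_______
**_______
_*_______
_*_______
_*_______
_*_______
_*_______
_*_______
_________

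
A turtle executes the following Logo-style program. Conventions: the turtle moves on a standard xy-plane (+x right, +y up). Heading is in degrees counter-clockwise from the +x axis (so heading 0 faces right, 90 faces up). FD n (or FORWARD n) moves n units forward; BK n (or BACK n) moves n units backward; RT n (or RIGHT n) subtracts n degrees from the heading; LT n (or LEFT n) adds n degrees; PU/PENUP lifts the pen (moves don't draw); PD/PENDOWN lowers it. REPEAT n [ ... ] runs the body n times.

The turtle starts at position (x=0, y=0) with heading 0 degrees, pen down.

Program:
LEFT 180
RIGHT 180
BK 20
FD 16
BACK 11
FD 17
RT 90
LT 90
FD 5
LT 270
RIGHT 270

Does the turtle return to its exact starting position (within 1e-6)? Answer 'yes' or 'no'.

Executing turtle program step by step:
Start: pos=(0,0), heading=0, pen down
LT 180: heading 0 -> 180
RT 180: heading 180 -> 0
BK 20: (0,0) -> (-20,0) [heading=0, draw]
FD 16: (-20,0) -> (-4,0) [heading=0, draw]
BK 11: (-4,0) -> (-15,0) [heading=0, draw]
FD 17: (-15,0) -> (2,0) [heading=0, draw]
RT 90: heading 0 -> 270
LT 90: heading 270 -> 0
FD 5: (2,0) -> (7,0) [heading=0, draw]
LT 270: heading 0 -> 270
RT 270: heading 270 -> 0
Final: pos=(7,0), heading=0, 5 segment(s) drawn

Start position: (0, 0)
Final position: (7, 0)
Distance = 7; >= 1e-6 -> NOT closed

Answer: no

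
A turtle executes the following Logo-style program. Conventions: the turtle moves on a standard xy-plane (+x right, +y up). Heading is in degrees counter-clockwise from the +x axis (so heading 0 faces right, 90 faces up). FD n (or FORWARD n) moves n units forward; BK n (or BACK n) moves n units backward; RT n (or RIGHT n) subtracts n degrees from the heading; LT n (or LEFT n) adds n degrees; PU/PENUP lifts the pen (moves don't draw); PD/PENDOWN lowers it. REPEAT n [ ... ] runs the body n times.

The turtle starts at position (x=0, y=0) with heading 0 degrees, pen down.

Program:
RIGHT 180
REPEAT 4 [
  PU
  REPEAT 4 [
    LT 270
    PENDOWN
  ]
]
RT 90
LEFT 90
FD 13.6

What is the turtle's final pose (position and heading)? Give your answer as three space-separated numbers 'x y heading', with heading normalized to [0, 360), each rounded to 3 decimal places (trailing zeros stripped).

Answer: -13.6 0 180

Derivation:
Executing turtle program step by step:
Start: pos=(0,0), heading=0, pen down
RT 180: heading 0 -> 180
REPEAT 4 [
  -- iteration 1/4 --
  PU: pen up
  REPEAT 4 [
    -- iteration 1/4 --
    LT 270: heading 180 -> 90
    PD: pen down
    -- iteration 2/4 --
    LT 270: heading 90 -> 0
    PD: pen down
    -- iteration 3/4 --
    LT 270: heading 0 -> 270
    PD: pen down
    -- iteration 4/4 --
    LT 270: heading 270 -> 180
    PD: pen down
  ]
  -- iteration 2/4 --
  PU: pen up
  REPEAT 4 [
    -- iteration 1/4 --
    LT 270: heading 180 -> 90
    PD: pen down
    -- iteration 2/4 --
    LT 270: heading 90 -> 0
    PD: pen down
    -- iteration 3/4 --
    LT 270: heading 0 -> 270
    PD: pen down
    -- iteration 4/4 --
    LT 270: heading 270 -> 180
    PD: pen down
  ]
  -- iteration 3/4 --
  PU: pen up
  REPEAT 4 [
    -- iteration 1/4 --
    LT 270: heading 180 -> 90
    PD: pen down
    -- iteration 2/4 --
    LT 270: heading 90 -> 0
    PD: pen down
    -- iteration 3/4 --
    LT 270: heading 0 -> 270
    PD: pen down
    -- iteration 4/4 --
    LT 270: heading 270 -> 180
    PD: pen down
  ]
  -- iteration 4/4 --
  PU: pen up
  REPEAT 4 [
    -- iteration 1/4 --
    LT 270: heading 180 -> 90
    PD: pen down
    -- iteration 2/4 --
    LT 270: heading 90 -> 0
    PD: pen down
    -- iteration 3/4 --
    LT 270: heading 0 -> 270
    PD: pen down
    -- iteration 4/4 --
    LT 270: heading 270 -> 180
    PD: pen down
  ]
]
RT 90: heading 180 -> 90
LT 90: heading 90 -> 180
FD 13.6: (0,0) -> (-13.6,0) [heading=180, draw]
Final: pos=(-13.6,0), heading=180, 1 segment(s) drawn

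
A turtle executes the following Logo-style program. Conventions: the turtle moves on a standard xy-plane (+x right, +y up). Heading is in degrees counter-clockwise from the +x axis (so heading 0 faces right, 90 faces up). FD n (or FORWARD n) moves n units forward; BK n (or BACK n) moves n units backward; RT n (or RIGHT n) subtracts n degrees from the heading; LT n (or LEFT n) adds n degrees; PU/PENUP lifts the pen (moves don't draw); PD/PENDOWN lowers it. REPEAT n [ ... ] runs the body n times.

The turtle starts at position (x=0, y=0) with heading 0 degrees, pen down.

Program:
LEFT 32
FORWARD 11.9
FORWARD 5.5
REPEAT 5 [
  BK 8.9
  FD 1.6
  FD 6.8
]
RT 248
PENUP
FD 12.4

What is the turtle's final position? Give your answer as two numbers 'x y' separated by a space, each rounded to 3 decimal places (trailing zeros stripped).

Executing turtle program step by step:
Start: pos=(0,0), heading=0, pen down
LT 32: heading 0 -> 32
FD 11.9: (0,0) -> (10.092,6.306) [heading=32, draw]
FD 5.5: (10.092,6.306) -> (14.756,9.221) [heading=32, draw]
REPEAT 5 [
  -- iteration 1/5 --
  BK 8.9: (14.756,9.221) -> (7.208,4.504) [heading=32, draw]
  FD 1.6: (7.208,4.504) -> (8.565,5.352) [heading=32, draw]
  FD 6.8: (8.565,5.352) -> (14.332,8.956) [heading=32, draw]
  -- iteration 2/5 --
  BK 8.9: (14.332,8.956) -> (6.784,4.239) [heading=32, draw]
  FD 1.6: (6.784,4.239) -> (8.141,5.087) [heading=32, draw]
  FD 6.8: (8.141,5.087) -> (13.908,8.691) [heading=32, draw]
  -- iteration 3/5 --
  BK 8.9: (13.908,8.691) -> (6.36,3.974) [heading=32, draw]
  FD 1.6: (6.36,3.974) -> (7.717,4.822) [heading=32, draw]
  FD 6.8: (7.717,4.822) -> (13.484,8.426) [heading=32, draw]
  -- iteration 4/5 --
  BK 8.9: (13.484,8.426) -> (5.936,3.709) [heading=32, draw]
  FD 1.6: (5.936,3.709) -> (7.293,4.557) [heading=32, draw]
  FD 6.8: (7.293,4.557) -> (13.06,8.161) [heading=32, draw]
  -- iteration 5/5 --
  BK 8.9: (13.06,8.161) -> (5.512,3.444) [heading=32, draw]
  FD 1.6: (5.512,3.444) -> (6.869,4.292) [heading=32, draw]
  FD 6.8: (6.869,4.292) -> (12.636,7.896) [heading=32, draw]
]
RT 248: heading 32 -> 144
PU: pen up
FD 12.4: (12.636,7.896) -> (2.604,15.184) [heading=144, move]
Final: pos=(2.604,15.184), heading=144, 17 segment(s) drawn

Answer: 2.604 15.184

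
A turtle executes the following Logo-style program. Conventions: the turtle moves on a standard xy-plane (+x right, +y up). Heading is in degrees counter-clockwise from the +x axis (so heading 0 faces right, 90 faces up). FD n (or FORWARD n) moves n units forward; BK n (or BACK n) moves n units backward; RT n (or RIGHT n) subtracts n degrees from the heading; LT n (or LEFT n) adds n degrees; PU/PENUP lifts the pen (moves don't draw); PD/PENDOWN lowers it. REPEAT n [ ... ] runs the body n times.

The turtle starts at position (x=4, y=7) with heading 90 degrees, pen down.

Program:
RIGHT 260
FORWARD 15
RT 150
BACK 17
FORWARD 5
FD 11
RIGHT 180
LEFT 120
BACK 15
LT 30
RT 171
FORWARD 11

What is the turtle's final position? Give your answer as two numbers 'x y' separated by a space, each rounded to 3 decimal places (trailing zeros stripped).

Executing turtle program step by step:
Start: pos=(4,7), heading=90, pen down
RT 260: heading 90 -> 190
FD 15: (4,7) -> (-10.772,4.395) [heading=190, draw]
RT 150: heading 190 -> 40
BK 17: (-10.772,4.395) -> (-23.795,-6.532) [heading=40, draw]
FD 5: (-23.795,-6.532) -> (-19.965,-3.318) [heading=40, draw]
FD 11: (-19.965,-3.318) -> (-11.538,3.752) [heading=40, draw]
RT 180: heading 40 -> 220
LT 120: heading 220 -> 340
BK 15: (-11.538,3.752) -> (-25.634,8.883) [heading=340, draw]
LT 30: heading 340 -> 10
RT 171: heading 10 -> 199
FD 11: (-25.634,8.883) -> (-36.034,5.302) [heading=199, draw]
Final: pos=(-36.034,5.302), heading=199, 6 segment(s) drawn

Answer: -36.034 5.302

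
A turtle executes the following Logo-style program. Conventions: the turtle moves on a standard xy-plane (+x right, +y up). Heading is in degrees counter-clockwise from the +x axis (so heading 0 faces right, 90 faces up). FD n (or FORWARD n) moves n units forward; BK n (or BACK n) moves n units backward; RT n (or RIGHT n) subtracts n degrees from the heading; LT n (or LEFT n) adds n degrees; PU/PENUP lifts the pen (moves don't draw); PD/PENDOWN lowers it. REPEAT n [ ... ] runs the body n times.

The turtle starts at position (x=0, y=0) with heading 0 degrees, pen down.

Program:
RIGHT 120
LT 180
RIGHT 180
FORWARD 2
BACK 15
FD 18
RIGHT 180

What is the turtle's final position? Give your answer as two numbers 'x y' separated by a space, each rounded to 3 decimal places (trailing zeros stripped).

Answer: -2.5 -4.33

Derivation:
Executing turtle program step by step:
Start: pos=(0,0), heading=0, pen down
RT 120: heading 0 -> 240
LT 180: heading 240 -> 60
RT 180: heading 60 -> 240
FD 2: (0,0) -> (-1,-1.732) [heading=240, draw]
BK 15: (-1,-1.732) -> (6.5,11.258) [heading=240, draw]
FD 18: (6.5,11.258) -> (-2.5,-4.33) [heading=240, draw]
RT 180: heading 240 -> 60
Final: pos=(-2.5,-4.33), heading=60, 3 segment(s) drawn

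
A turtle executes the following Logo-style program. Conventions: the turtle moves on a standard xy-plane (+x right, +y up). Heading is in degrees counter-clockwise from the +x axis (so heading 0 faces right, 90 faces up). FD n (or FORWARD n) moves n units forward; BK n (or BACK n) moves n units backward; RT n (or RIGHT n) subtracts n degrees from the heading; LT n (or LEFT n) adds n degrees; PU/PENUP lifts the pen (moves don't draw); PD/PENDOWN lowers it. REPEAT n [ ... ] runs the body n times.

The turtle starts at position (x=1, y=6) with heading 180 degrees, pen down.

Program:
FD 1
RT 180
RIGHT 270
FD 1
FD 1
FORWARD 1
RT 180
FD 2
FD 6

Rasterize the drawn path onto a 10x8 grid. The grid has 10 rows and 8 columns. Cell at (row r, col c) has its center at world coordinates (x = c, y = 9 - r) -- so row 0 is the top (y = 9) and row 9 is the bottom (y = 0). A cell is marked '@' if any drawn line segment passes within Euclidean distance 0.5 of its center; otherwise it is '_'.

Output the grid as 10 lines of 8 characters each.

Segment 0: (1,6) -> (0,6)
Segment 1: (0,6) -> (-0,7)
Segment 2: (-0,7) -> (-0,8)
Segment 3: (-0,8) -> (-0,9)
Segment 4: (-0,9) -> (0,7)
Segment 5: (0,7) -> (0,1)

Answer: @_______
@_______
@_______
@@______
@_______
@_______
@_______
@_______
@_______
________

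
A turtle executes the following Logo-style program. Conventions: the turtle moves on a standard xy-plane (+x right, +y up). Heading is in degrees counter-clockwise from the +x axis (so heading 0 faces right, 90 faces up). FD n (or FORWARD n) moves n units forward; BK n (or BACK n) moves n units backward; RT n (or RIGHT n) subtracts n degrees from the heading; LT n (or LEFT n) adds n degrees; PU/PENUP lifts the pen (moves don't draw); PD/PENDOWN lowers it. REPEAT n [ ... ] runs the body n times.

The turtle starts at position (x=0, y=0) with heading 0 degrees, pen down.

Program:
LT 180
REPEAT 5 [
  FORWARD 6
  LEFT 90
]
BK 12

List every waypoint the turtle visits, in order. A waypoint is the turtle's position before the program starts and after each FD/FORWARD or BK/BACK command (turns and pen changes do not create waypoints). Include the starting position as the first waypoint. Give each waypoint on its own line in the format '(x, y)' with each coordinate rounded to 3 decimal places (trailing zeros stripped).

Answer: (0, 0)
(-6, 0)
(-6, -6)
(0, -6)
(0, 0)
(-6, 0)
(-6, 12)

Derivation:
Executing turtle program step by step:
Start: pos=(0,0), heading=0, pen down
LT 180: heading 0 -> 180
REPEAT 5 [
  -- iteration 1/5 --
  FD 6: (0,0) -> (-6,0) [heading=180, draw]
  LT 90: heading 180 -> 270
  -- iteration 2/5 --
  FD 6: (-6,0) -> (-6,-6) [heading=270, draw]
  LT 90: heading 270 -> 0
  -- iteration 3/5 --
  FD 6: (-6,-6) -> (0,-6) [heading=0, draw]
  LT 90: heading 0 -> 90
  -- iteration 4/5 --
  FD 6: (0,-6) -> (0,0) [heading=90, draw]
  LT 90: heading 90 -> 180
  -- iteration 5/5 --
  FD 6: (0,0) -> (-6,0) [heading=180, draw]
  LT 90: heading 180 -> 270
]
BK 12: (-6,0) -> (-6,12) [heading=270, draw]
Final: pos=(-6,12), heading=270, 6 segment(s) drawn
Waypoints (7 total):
(0, 0)
(-6, 0)
(-6, -6)
(0, -6)
(0, 0)
(-6, 0)
(-6, 12)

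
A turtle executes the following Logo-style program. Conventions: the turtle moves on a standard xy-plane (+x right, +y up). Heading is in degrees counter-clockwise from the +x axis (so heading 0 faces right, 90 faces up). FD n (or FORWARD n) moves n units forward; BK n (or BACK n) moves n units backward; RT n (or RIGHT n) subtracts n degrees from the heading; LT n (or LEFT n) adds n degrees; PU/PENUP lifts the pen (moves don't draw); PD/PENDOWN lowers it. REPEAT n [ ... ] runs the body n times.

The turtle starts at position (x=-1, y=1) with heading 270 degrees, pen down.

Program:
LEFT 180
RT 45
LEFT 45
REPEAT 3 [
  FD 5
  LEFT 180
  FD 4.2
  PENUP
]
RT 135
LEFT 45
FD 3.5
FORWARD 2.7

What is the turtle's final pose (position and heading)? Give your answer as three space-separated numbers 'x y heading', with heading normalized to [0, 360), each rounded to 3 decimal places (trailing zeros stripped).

Executing turtle program step by step:
Start: pos=(-1,1), heading=270, pen down
LT 180: heading 270 -> 90
RT 45: heading 90 -> 45
LT 45: heading 45 -> 90
REPEAT 3 [
  -- iteration 1/3 --
  FD 5: (-1,1) -> (-1,6) [heading=90, draw]
  LT 180: heading 90 -> 270
  FD 4.2: (-1,6) -> (-1,1.8) [heading=270, draw]
  PU: pen up
  -- iteration 2/3 --
  FD 5: (-1,1.8) -> (-1,-3.2) [heading=270, move]
  LT 180: heading 270 -> 90
  FD 4.2: (-1,-3.2) -> (-1,1) [heading=90, move]
  PU: pen up
  -- iteration 3/3 --
  FD 5: (-1,1) -> (-1,6) [heading=90, move]
  LT 180: heading 90 -> 270
  FD 4.2: (-1,6) -> (-1,1.8) [heading=270, move]
  PU: pen up
]
RT 135: heading 270 -> 135
LT 45: heading 135 -> 180
FD 3.5: (-1,1.8) -> (-4.5,1.8) [heading=180, move]
FD 2.7: (-4.5,1.8) -> (-7.2,1.8) [heading=180, move]
Final: pos=(-7.2,1.8), heading=180, 2 segment(s) drawn

Answer: -7.2 1.8 180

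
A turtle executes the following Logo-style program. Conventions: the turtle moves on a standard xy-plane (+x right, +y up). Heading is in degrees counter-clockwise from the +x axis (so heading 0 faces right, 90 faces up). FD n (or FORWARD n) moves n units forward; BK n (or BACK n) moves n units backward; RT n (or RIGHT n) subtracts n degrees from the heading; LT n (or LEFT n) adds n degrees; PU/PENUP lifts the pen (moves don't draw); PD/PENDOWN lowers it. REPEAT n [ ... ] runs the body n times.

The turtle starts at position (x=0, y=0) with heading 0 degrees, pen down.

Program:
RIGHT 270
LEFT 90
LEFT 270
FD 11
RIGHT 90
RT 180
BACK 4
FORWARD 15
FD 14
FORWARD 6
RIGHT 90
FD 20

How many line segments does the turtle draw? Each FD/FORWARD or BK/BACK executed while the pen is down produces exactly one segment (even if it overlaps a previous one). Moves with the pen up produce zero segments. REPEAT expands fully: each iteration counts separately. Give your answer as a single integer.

Executing turtle program step by step:
Start: pos=(0,0), heading=0, pen down
RT 270: heading 0 -> 90
LT 90: heading 90 -> 180
LT 270: heading 180 -> 90
FD 11: (0,0) -> (0,11) [heading=90, draw]
RT 90: heading 90 -> 0
RT 180: heading 0 -> 180
BK 4: (0,11) -> (4,11) [heading=180, draw]
FD 15: (4,11) -> (-11,11) [heading=180, draw]
FD 14: (-11,11) -> (-25,11) [heading=180, draw]
FD 6: (-25,11) -> (-31,11) [heading=180, draw]
RT 90: heading 180 -> 90
FD 20: (-31,11) -> (-31,31) [heading=90, draw]
Final: pos=(-31,31), heading=90, 6 segment(s) drawn
Segments drawn: 6

Answer: 6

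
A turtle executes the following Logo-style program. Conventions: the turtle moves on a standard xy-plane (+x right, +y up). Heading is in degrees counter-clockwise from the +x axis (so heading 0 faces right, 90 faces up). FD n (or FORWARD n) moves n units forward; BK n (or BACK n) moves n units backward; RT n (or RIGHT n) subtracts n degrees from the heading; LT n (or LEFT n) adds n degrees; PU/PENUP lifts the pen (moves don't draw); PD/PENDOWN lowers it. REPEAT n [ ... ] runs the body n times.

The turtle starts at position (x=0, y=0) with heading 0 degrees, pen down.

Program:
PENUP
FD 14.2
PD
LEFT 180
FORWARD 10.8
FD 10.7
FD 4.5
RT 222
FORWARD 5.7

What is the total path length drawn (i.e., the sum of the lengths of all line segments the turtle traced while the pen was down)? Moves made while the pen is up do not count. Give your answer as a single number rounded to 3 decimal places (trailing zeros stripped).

Executing turtle program step by step:
Start: pos=(0,0), heading=0, pen down
PU: pen up
FD 14.2: (0,0) -> (14.2,0) [heading=0, move]
PD: pen down
LT 180: heading 0 -> 180
FD 10.8: (14.2,0) -> (3.4,0) [heading=180, draw]
FD 10.7: (3.4,0) -> (-7.3,0) [heading=180, draw]
FD 4.5: (-7.3,0) -> (-11.8,0) [heading=180, draw]
RT 222: heading 180 -> 318
FD 5.7: (-11.8,0) -> (-7.564,-3.814) [heading=318, draw]
Final: pos=(-7.564,-3.814), heading=318, 4 segment(s) drawn

Segment lengths:
  seg 1: (14.2,0) -> (3.4,0), length = 10.8
  seg 2: (3.4,0) -> (-7.3,0), length = 10.7
  seg 3: (-7.3,0) -> (-11.8,0), length = 4.5
  seg 4: (-11.8,0) -> (-7.564,-3.814), length = 5.7
Total = 31.7

Answer: 31.7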